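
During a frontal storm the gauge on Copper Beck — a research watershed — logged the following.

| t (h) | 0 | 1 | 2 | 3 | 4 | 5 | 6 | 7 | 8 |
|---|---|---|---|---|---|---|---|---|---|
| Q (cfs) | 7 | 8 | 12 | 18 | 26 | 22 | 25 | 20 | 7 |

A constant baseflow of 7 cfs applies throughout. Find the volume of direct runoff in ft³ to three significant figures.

V ≈ 2.95 × 10^5 ft³

Direct-runoff ordinates (Q − Q_b): 0.0, 1.0, 5.0, 11.0, 19.0, 15.0, 18.0, 13.0, 0.0 cfs.
ΣQ_DR = 82.00 cfs.
With Δt = 1 h = 3600 s, V = ΣQ_DR · Δt = 82.00 × 3600 = 2.95 × 10^5 ft³.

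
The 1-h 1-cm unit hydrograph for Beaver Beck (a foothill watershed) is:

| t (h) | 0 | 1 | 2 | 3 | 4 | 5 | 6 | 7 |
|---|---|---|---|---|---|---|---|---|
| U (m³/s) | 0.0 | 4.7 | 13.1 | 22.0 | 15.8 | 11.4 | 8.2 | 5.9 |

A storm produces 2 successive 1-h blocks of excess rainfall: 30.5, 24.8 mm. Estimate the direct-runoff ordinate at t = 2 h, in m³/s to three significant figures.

Q ≈ 51.6 m³/s

By discrete convolution, Q_j = Σ (P_i / 10 mm) · U_{j−i}.
At t = 2 h (j=2): Q = (30.5/10)·13.1 + (24.8/10)·4.7 = 51.6 m³/s.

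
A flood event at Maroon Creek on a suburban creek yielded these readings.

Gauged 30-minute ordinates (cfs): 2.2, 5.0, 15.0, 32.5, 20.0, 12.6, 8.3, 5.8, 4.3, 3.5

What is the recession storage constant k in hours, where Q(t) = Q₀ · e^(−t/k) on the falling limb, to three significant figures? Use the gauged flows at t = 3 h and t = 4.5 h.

k ≈ 1.74 h

On the falling limb, Q drops from 8.3 to 3.5 cfs between t = 3 h and t = 4.5 h (Δt = 1.5 h).
k = −Δt / ln(Q₂/Q₁) = −1.5 / ln(3.5/8.3) = 1.74 h.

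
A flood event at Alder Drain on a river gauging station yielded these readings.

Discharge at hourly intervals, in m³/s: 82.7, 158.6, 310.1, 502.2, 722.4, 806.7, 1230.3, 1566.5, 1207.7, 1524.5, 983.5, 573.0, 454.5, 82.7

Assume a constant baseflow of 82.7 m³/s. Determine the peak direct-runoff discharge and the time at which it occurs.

Subtracting baseflow gives direct-runoff ordinates: 0.0, 75.9, 227.4, 419.5, 639.7, 724.0, 1147.6, 1483.8, 1125.0, 1441.8, 900.8, 490.3, 371.8, 0.0 m³/s.
The maximum is 1483.8 m³/s, occurring at the reading for t = 7 h.

Q_p = 1483.8 m³/s at t = 7 h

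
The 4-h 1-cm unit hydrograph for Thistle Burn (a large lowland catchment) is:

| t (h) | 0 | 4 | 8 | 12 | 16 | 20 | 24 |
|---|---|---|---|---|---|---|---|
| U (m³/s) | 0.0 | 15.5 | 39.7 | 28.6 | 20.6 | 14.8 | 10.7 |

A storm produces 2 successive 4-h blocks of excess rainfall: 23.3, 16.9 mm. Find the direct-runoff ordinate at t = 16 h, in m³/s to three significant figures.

Q ≈ 96.3 m³/s

By discrete convolution, Q_j = Σ (P_i / 10 mm) · U_{j−i}.
At t = 16 h (j=4): Q = (23.3/10)·20.6 + (16.9/10)·28.6 = 96.3 m³/s.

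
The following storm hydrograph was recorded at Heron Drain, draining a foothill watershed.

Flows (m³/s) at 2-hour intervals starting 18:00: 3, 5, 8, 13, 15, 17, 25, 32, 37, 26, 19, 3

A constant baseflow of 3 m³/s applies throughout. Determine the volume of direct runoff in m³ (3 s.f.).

Direct-runoff ordinates (Q − Q_b): 0.0, 2.0, 5.0, 10.0, 12.0, 14.0, 22.0, 29.0, 34.0, 23.0, 16.0, 0.0 m³/s.
ΣQ_DR = 167.0 m³/s.
With Δt = 2 h = 7200 s, V = ΣQ_DR · Δt = 167.0 × 7200 = 1.20 × 10^6 m³.

V ≈ 1.20 × 10^6 m³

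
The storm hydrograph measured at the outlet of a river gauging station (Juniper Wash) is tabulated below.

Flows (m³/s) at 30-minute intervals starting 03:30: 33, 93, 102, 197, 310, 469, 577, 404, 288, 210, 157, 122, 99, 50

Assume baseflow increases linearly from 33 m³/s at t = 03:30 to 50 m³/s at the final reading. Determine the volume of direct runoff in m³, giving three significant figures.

V ≈ 4.55 × 10^6 m³

Direct-runoff ordinates (Q − Q_b): 0.00, 58.69, 66.38, 160.08, 271.77, 429.46, 536.15, 361.85, 244.54, 165.23, 110.92, 74.62, 50.31, 0.00 m³/s.
ΣQ_DR = 2530 m³/s.
With Δt = 0.5 h = 1800 s, V = ΣQ_DR · Δt = 2530 × 1800 = 4.55 × 10^6 m³.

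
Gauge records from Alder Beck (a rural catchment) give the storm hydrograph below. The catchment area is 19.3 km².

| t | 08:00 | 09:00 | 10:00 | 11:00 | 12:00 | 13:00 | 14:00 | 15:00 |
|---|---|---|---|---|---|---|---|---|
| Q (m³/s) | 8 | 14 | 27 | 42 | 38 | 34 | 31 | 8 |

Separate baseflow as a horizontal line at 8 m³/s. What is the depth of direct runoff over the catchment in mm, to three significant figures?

Direct runoff: 0.0, 6.0, 19.0, 34.0, 30.0, 26.0, 23.0, 0.0 m³/s; ΣQ_DR = 138.0 m³/s.
V = ΣQ_DR · Δt = 138.0 × 3600 s = 4.968 × 10^5 m³.
Over A = 19.3 km², depth = V / A = 25.7 mm.

d ≈ 25.7 mm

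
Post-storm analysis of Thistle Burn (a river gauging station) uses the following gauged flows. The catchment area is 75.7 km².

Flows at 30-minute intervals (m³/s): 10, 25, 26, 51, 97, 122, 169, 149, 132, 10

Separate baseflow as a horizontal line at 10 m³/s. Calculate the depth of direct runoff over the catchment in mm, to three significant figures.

Direct runoff: 0.0, 15.0, 16.0, 41.0, 87.0, 112.0, 159.0, 139.0, 122.0, 0.0 m³/s; ΣQ_DR = 691.0 m³/s.
V = ΣQ_DR · Δt = 691.0 × 1800 s = 1.244 × 10^6 m³.
Over A = 75.7 km², depth = V / A = 16.4 mm.

d ≈ 16.4 mm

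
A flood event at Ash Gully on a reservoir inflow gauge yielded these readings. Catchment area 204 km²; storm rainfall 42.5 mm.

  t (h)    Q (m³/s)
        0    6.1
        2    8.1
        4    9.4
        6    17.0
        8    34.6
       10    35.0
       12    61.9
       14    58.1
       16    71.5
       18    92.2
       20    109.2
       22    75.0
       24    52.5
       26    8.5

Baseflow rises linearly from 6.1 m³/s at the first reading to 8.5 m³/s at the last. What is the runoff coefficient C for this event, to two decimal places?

ΣQ_DR = 536.9 m³/s; V = ΣQ_DR·Δt = 3.866 × 10^6 m³.
Runoff depth d = V / A = 18.95 mm.
C = d / P = 18.95 / 42.5 = 0.45.

C ≈ 0.45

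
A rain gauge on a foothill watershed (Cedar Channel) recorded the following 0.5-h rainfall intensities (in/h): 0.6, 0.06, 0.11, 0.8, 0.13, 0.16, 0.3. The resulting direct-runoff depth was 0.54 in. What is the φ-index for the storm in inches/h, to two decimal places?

Only the 3 blocks with intensity above φ contribute runoff: 0.6, 0.8, 0.3 in/h.
Σ(I−φ)·Δt = d  ⇒  (0.6+0.8+0.3 − 3φ)·0.5 = 0.54
φ = (1.700 − 0.54/0.5) / 3 = 0.21 in/h.

φ ≈ 0.21 in/h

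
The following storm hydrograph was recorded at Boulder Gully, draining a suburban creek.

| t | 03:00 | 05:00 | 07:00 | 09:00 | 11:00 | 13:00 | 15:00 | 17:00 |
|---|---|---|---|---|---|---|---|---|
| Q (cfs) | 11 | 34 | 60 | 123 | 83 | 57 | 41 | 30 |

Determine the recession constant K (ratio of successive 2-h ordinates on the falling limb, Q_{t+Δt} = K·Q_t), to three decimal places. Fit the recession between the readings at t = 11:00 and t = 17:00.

K ≈ 0.712

Using the recession-limb readings at t = 11:00 and t = 17:00: Q falls from 83 to 30 cfs over 3 intervals.
K = (Q₂/Q₁)^(1/3) = (30/83)^(1/3) = 0.712.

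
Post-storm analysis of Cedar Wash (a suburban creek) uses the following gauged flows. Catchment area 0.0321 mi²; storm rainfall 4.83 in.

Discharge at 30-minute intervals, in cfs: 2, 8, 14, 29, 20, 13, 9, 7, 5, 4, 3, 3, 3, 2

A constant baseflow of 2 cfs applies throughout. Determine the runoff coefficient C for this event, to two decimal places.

ΣQ_DR = 94.00 cfs; V = ΣQ_DR·Δt = 1.692 × 10^5 ft³.
Runoff depth d = V / A = 2.269 in.
C = d / P = 2.269 / 4.83 = 0.47.

C ≈ 0.47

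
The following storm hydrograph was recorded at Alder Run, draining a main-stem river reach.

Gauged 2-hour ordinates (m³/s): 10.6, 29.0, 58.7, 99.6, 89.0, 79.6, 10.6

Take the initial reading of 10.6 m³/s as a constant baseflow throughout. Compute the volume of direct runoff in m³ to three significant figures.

Direct-runoff ordinates (Q − Q_b): 0.0, 18.4, 48.1, 89.0, 78.4, 69.0, 0.0 m³/s.
ΣQ_DR = 302.9 m³/s.
With Δt = 2 h = 7200 s, V = ΣQ_DR · Δt = 302.9 × 7200 = 2.18 × 10^6 m³.

V ≈ 2.18 × 10^6 m³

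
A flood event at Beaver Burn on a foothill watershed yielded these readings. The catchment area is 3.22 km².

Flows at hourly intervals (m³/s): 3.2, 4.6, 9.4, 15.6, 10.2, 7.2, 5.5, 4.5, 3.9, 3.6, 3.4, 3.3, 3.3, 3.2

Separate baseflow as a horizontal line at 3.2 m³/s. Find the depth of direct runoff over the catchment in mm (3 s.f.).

d ≈ 40.4 mm

Direct runoff: 0.0, 1.4, 6.2, 12.4, 7.0, 4.0, 2.3, 1.3, 0.7, 0.4, 0.2, 0.1, 0.1, 0.0 m³/s; ΣQ_DR = 36.10 m³/s.
V = ΣQ_DR · Δt = 36.10 × 3600 s = 1.300 × 10^5 m³.
Over A = 3.22 km², depth = V / A = 40.4 mm.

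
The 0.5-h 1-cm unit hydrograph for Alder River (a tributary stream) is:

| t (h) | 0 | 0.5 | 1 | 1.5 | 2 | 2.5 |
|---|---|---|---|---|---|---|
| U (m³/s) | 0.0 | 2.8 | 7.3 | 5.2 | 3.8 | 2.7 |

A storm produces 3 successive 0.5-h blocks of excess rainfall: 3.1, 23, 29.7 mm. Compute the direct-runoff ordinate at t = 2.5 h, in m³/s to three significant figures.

Q ≈ 25.0 m³/s

By discrete convolution, Q_j = Σ (P_i / 10 mm) · U_{j−i}.
At t = 2.5 h (j=5): Q = (3.1/10)·2.7 + (23/10)·3.8 + (29.7/10)·5.2 = 25.0 m³/s.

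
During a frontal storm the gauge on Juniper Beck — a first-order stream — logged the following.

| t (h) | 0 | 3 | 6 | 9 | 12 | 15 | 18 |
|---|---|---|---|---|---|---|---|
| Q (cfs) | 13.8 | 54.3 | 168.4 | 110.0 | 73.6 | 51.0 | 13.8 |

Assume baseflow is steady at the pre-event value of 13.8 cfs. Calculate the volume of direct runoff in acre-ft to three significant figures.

V ≈ 96.3 acre-ft

Direct-runoff ordinates (Q − Q_b): 0.0, 40.5, 154.6, 96.2, 59.8, 37.2, 0.0 cfs.
ΣQ_DR = 388.3 cfs.
With Δt = 3 h = 10800 s, V = ΣQ_DR · Δt = 388.3 × 10800 = 4.19 × 10^6 ft³ = 96.3 acre-ft.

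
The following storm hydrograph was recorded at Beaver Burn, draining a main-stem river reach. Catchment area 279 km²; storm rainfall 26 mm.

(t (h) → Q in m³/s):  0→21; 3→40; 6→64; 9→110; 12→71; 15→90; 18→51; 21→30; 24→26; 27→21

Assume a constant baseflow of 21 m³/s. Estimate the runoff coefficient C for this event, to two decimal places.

C ≈ 0.47

ΣQ_DR = 314.0 m³/s; V = ΣQ_DR·Δt = 3.391 × 10^6 m³.
Runoff depth d = V / A = 12.15 mm.
C = d / P = 12.15 / 26 = 0.47.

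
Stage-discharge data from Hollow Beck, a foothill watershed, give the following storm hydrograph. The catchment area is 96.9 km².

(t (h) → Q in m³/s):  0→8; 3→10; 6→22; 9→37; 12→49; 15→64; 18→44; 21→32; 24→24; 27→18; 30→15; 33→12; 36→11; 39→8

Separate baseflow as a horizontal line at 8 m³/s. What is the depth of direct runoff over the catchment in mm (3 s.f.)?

Direct runoff: 0.0, 2.0, 14.0, 29.0, 41.0, 56.0, 36.0, 24.0, 16.0, 10.0, 7.0, 4.0, 3.0, 0.0 m³/s; ΣQ_DR = 242.0 m³/s.
V = ΣQ_DR · Δt = 242.0 × 10800 s = 2.614 × 10^6 m³.
Over A = 96.9 km², depth = V / A = 27.0 mm.

d ≈ 27.0 mm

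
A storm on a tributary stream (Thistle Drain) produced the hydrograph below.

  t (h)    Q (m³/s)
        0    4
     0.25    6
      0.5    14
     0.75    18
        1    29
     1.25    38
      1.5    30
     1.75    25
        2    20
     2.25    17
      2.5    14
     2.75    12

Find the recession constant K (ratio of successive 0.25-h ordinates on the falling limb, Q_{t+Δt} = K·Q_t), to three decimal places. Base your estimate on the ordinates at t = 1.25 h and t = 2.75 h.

K ≈ 0.825

Using the recession-limb readings at t = 1.25 h and t = 2.75 h: Q falls from 38 to 12 m³/s over 6 intervals.
K = (Q₂/Q₁)^(1/6) = (12/38)^(1/6) = 0.825.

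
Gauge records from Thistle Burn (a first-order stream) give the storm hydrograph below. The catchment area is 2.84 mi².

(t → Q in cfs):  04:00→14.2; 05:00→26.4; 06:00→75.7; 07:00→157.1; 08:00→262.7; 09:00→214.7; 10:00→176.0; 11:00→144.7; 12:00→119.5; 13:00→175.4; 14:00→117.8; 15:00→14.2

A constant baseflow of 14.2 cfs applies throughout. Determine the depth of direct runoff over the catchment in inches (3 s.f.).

Direct runoff: 0.0, 12.2, 61.5, 142.9, 248.5, 200.5, 161.8, 130.5, 105.3, 161.2, 103.6, 0.0 cfs; ΣQ_DR = 1328 cfs.
V = ΣQ_DR · Δt = 1328 × 3600 s = 4.781 × 10^6 ft³.
Over A = 2.84 mi², depth = V / A = 0.725 in.

d ≈ 0.725 in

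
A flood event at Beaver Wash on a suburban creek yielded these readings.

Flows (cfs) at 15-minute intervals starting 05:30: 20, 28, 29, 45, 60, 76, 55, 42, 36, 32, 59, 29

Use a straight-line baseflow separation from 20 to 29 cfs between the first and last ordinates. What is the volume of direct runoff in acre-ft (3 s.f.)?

V ≈ 4.48 acre-ft

Direct-runoff ordinates (Q − Q_b): 0.00, 7.18, 7.36, 22.55, 36.73, 51.91, 30.09, 16.27, 9.45, 4.64, 30.82, 0.00 cfs.
ΣQ_DR = 217.0 cfs.
With Δt = 0.25 h = 900 s, V = ΣQ_DR · Δt = 217.0 × 900 = 1.95 × 10^5 ft³ = 4.48 acre-ft.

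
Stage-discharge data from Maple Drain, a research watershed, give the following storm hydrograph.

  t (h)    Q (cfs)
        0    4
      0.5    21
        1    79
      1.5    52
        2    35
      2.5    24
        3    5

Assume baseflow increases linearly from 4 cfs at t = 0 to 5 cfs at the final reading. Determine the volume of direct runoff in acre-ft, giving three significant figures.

Direct-runoff ordinates (Q − Q_b): 0.00, 16.83, 74.67, 47.50, 30.33, 19.17, 0.00 cfs.
ΣQ_DR = 188.5 cfs.
With Δt = 0.5 h = 1800 s, V = ΣQ_DR · Δt = 188.5 × 1800 = 3.39 × 10^5 ft³ = 7.79 acre-ft.

V ≈ 7.79 acre-ft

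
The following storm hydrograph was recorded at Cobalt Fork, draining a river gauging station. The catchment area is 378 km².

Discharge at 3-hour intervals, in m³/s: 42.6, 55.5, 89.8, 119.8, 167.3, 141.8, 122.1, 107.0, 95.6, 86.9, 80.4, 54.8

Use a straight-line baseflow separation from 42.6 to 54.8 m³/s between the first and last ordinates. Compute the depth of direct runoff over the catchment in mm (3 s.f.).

Direct runoff: 0.00, 11.79, 44.98, 73.87, 120.26, 93.65, 72.85, 56.64, 44.13, 34.32, 26.71, 0.00 m³/s; ΣQ_DR = 579.2 m³/s.
V = ΣQ_DR · Δt = 579.2 × 10800 s = 6.255 × 10^6 m³.
Over A = 378 km², depth = V / A = 16.5 mm.

d ≈ 16.5 mm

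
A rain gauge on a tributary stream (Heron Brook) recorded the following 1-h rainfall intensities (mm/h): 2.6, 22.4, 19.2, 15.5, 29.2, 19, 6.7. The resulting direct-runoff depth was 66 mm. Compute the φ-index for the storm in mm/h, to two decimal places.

Only the 5 blocks with intensity above φ contribute runoff: 22.4, 19.2, 15.5, 29.2, 19 mm/h.
Σ(I−φ)·Δt = d  ⇒  (22.4+19.2+15.5+29.2+19 − 5φ)·1 = 66
φ = (105.3 − 66/1) / 5 = 7.86 mm/h.

φ ≈ 7.86 mm/h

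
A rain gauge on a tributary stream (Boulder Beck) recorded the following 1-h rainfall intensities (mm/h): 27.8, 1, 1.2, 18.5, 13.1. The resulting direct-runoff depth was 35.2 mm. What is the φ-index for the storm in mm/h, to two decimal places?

φ ≈ 8.07 mm/h

Only the 3 blocks with intensity above φ contribute runoff: 27.8, 18.5, 13.1 mm/h.
Σ(I−φ)·Δt = d  ⇒  (27.8+18.5+13.1 − 3φ)·1 = 35.2
φ = (59.40 − 35.2/1) / 3 = 8.07 mm/h.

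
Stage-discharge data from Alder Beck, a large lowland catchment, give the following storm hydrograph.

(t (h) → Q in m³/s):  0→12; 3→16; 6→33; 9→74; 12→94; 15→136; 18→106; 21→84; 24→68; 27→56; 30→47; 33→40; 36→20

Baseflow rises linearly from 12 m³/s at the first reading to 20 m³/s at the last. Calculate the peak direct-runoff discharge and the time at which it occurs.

Subtracting baseflow gives direct-runoff ordinates: 0.00, 3.33, 19.67, 60.00, 79.33, 120.67, 90.00, 67.33, 50.67, 38.00, 28.33, 20.67, 0.00 m³/s.
The maximum is 120.67 m³/s, occurring at the reading for t = 15 h.

Q_p = 120.67 m³/s at t = 15 h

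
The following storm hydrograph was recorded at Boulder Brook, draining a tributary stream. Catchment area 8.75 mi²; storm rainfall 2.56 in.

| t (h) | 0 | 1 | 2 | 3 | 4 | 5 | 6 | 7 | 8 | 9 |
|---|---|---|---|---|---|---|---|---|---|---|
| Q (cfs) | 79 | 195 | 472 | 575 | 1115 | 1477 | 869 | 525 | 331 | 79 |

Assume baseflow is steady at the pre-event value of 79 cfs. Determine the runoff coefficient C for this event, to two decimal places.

ΣQ_DR = 4927 cfs; V = ΣQ_DR·Δt = 1.774 × 10^7 ft³.
Runoff depth d = V / A = 0.8725 in.
C = d / P = 0.8725 / 2.56 = 0.34.

C ≈ 0.34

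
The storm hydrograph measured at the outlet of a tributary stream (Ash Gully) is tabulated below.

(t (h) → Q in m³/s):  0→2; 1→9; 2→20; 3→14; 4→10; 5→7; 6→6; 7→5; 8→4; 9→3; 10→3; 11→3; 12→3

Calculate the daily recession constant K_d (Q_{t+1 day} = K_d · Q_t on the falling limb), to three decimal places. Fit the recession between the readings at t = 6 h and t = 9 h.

Between t = 6 h and t = 9 h the flow falls from 6 to 3 m³/s over 3×1 h = 3 h.
Per-interval ratio K = (3/6)^(1/3) = 0.7937; K_d = K^(24/1) = 0.004.

K_d ≈ 0.004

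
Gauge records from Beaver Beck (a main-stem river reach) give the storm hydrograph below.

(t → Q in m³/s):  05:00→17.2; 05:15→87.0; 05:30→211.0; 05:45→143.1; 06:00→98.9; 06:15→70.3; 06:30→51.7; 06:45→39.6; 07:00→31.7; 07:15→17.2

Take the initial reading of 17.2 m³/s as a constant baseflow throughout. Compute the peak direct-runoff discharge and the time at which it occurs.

Q_p = 193.8 m³/s at t = 05:30

Subtracting baseflow gives direct-runoff ordinates: 0.0, 69.8, 193.8, 125.9, 81.7, 53.1, 34.5, 22.4, 14.5, 0.0 m³/s.
The maximum is 193.8 m³/s, occurring at the reading for t = 05:30.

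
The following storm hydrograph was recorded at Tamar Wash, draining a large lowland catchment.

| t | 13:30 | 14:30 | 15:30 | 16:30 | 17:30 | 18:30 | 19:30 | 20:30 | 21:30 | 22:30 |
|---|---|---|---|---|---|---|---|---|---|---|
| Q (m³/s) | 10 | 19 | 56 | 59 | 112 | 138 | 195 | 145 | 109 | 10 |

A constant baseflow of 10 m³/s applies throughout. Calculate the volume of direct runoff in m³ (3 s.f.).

V ≈ 2.71 × 10^6 m³

Direct-runoff ordinates (Q − Q_b): 0.0, 9.0, 46.0, 49.0, 102.0, 128.0, 185.0, 135.0, 99.0, 0.0 m³/s.
ΣQ_DR = 753.0 m³/s.
With Δt = 1 h = 3600 s, V = ΣQ_DR · Δt = 753.0 × 3600 = 2.71 × 10^6 m³.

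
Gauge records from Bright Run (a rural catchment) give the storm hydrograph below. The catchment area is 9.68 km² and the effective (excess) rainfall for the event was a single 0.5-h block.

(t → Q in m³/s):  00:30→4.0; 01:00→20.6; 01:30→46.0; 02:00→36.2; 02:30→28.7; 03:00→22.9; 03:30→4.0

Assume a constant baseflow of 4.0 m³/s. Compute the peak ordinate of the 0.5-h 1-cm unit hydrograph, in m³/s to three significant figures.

Direct runoff: 0.0, 16.6, 42.0, 32.2, 24.7, 18.9, 0.0 m³/s; ΣQ_DR = 134.4 m³/s, peak = 42.0 m³/s.
Runoff depth d = ΣQ_DR·Δt / A = 134.4 × 1800 / (9.68 km²) = 24.99 mm.
The 1-cm UH is the DRH scaled by (10 mm)/d, so U_p = 42.0 × 10/24.99 = 16.8 m³/s.

U_p ≈ 16.8 m³/s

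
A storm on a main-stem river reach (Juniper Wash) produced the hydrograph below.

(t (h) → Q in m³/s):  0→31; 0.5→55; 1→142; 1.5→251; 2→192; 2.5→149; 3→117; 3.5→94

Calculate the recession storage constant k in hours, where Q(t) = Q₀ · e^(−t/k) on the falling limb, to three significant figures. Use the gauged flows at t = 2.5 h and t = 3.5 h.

k ≈ 2.17 h

On the falling limb, Q drops from 149 to 94 m³/s between t = 2.5 h and t = 3.5 h (Δt = 1 h).
k = −Δt / ln(Q₂/Q₁) = −1 / ln(94/149) = 2.17 h.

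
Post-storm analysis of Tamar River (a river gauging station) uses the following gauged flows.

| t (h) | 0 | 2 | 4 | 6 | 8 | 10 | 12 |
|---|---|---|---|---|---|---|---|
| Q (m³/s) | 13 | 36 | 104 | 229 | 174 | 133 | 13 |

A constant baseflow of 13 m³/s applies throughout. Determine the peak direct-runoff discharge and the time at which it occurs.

Subtracting baseflow gives direct-runoff ordinates: 0.0, 23.0, 91.0, 216.0, 161.0, 120.0, 0.0 m³/s.
The maximum is 216.0 m³/s, occurring at the reading for t = 6 h.

Q_p = 216.0 m³/s at t = 6 h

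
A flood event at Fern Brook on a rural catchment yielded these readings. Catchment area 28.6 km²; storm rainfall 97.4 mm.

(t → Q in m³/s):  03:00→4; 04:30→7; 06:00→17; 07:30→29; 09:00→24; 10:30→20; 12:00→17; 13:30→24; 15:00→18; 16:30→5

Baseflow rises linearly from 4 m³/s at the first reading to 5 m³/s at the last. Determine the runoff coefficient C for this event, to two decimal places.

ΣQ_DR = 120.0 m³/s; V = ΣQ_DR·Δt = 6.480 × 10^5 m³.
Runoff depth d = V / A = 22.66 mm.
C = d / P = 22.66 / 97.4 = 0.23.

C ≈ 0.23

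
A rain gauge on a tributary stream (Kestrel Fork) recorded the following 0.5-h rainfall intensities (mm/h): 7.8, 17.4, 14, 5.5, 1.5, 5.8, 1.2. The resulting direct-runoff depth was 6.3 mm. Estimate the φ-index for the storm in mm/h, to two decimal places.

Only the 2 blocks with intensity above φ contribute runoff: 17.4, 14 mm/h.
Σ(I−φ)·Δt = d  ⇒  (17.4+14 − 2φ)·0.5 = 6.3
φ = (31.40 − 6.3/0.5) / 2 = 9.40 mm/h.

φ ≈ 9.40 mm/h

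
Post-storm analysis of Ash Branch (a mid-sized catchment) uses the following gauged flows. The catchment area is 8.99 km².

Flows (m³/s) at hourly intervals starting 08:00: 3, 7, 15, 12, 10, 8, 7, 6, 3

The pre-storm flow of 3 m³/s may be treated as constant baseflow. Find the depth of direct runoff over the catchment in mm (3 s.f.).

Direct runoff: 0.0, 4.0, 12.0, 9.0, 7.0, 5.0, 4.0, 3.0, 0.0 m³/s; ΣQ_DR = 44.00 m³/s.
V = ΣQ_DR · Δt = 44.00 × 3600 s = 1.584 × 10^5 m³.
Over A = 8.99 km², depth = V / A = 17.6 mm.

d ≈ 17.6 mm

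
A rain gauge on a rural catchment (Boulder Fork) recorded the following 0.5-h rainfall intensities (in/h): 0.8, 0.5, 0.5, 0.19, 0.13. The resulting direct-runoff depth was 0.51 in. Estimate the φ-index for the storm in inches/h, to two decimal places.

φ ≈ 0.26 in/h

Only the 3 blocks with intensity above φ contribute runoff: 0.8, 0.5, 0.5 in/h.
Σ(I−φ)·Δt = d  ⇒  (0.8+0.5+0.5 − 3φ)·0.5 = 0.51
φ = (1.800 − 0.51/0.5) / 3 = 0.26 in/h.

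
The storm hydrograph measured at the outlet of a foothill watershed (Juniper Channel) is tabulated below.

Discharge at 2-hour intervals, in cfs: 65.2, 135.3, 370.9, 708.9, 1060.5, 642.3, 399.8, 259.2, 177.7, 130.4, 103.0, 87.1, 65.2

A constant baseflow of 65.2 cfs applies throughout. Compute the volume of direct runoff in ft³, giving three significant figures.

V ≈ 2.42 × 10^7 ft³

Direct-runoff ordinates (Q − Q_b): 0.0, 70.1, 305.7, 643.7, 995.3, 577.1, 334.6, 194.0, 112.5, 65.2, 37.8, 21.9, 0.0 cfs.
ΣQ_DR = 3358 cfs.
With Δt = 2 h = 7200 s, V = ΣQ_DR · Δt = 3358 × 7200 = 2.42 × 10^7 ft³.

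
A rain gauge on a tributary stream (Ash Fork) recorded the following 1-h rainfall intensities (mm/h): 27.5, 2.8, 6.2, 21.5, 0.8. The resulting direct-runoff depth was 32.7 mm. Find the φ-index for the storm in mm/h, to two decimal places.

φ ≈ 8.15 mm/h

Only the 2 blocks with intensity above φ contribute runoff: 27.5, 21.5 mm/h.
Σ(I−φ)·Δt = d  ⇒  (27.5+21.5 − 2φ)·1 = 32.7
φ = (49.00 − 32.7/1) / 2 = 8.15 mm/h.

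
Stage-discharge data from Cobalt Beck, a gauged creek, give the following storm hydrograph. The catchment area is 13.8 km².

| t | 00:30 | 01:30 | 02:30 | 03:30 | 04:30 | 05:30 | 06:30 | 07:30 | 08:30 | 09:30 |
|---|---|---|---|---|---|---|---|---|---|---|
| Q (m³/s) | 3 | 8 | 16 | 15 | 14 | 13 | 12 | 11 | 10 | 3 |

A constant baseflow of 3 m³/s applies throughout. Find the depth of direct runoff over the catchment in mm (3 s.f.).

Direct runoff: 0.0, 5.0, 13.0, 12.0, 11.0, 10.0, 9.0, 8.0, 7.0, 0.0 m³/s; ΣQ_DR = 75.00 m³/s.
V = ΣQ_DR · Δt = 75.00 × 3600 s = 2.700 × 10^5 m³.
Over A = 13.8 km², depth = V / A = 19.6 mm.

d ≈ 19.6 mm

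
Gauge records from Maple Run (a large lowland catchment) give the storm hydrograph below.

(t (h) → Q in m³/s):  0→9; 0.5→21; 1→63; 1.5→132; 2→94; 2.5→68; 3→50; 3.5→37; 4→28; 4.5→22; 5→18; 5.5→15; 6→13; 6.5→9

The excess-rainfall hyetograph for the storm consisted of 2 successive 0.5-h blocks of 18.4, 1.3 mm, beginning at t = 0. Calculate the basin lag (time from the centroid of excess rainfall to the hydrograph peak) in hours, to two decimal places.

t_L ≈ 1.22 h

Centroid of excess rainfall: t_c = Σ P_i·t̄_i / ΣP_i = 0.2830 h (block centres at 0.25, 0.75 h).
Hydrograph peak occurs at t = 1.5 h, so basin lag t_L = 1.5 − 0.2830 = 1.22 h.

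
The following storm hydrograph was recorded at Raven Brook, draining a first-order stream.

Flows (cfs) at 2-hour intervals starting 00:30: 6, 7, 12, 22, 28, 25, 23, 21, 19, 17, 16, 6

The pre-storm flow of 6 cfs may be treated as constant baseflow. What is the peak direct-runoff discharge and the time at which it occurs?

Subtracting baseflow gives direct-runoff ordinates: 0.0, 1.0, 6.0, 16.0, 22.0, 19.0, 17.0, 15.0, 13.0, 11.0, 10.0, 0.0 cfs.
The maximum is 22.0 cfs, occurring at the reading for t = 08:30.

Q_p = 22.0 cfs at t = 08:30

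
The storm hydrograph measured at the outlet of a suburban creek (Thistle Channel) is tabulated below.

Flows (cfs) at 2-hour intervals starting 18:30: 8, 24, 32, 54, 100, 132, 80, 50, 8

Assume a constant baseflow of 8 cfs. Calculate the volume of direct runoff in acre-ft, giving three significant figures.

Direct-runoff ordinates (Q − Q_b): 0.0, 16.0, 24.0, 46.0, 92.0, 124.0, 72.0, 42.0, 0.0 cfs.
ΣQ_DR = 416.0 cfs.
With Δt = 2 h = 7200 s, V = ΣQ_DR · Δt = 416.0 × 7200 = 3.00 × 10^6 ft³ = 68.8 acre-ft.

V ≈ 68.8 acre-ft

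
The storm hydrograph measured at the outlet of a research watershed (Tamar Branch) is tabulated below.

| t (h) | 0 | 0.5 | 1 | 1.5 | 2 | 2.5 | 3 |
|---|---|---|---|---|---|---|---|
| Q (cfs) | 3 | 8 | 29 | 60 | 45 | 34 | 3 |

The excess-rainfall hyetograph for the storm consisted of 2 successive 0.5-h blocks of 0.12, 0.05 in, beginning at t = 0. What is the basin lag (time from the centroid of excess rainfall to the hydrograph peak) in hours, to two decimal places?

Centroid of excess rainfall: t_c = Σ P_i·t̄_i / ΣP_i = 0.3971 h (block centres at 0.25, 0.75 h).
Hydrograph peak occurs at t = 1.5 h, so basin lag t_L = 1.5 − 0.3971 = 1.10 h.

t_L ≈ 1.10 h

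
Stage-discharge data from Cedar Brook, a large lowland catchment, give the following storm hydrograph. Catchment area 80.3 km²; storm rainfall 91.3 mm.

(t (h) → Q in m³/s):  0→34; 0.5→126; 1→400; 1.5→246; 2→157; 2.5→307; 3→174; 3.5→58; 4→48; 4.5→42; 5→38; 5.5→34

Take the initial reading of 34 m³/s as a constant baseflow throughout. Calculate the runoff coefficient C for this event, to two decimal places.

C ≈ 0.31

ΣQ_DR = 1256 m³/s; V = ΣQ_DR·Δt = 2.261 × 10^6 m³.
Runoff depth d = V / A = 28.15 mm.
C = d / P = 28.15 / 91.3 = 0.31.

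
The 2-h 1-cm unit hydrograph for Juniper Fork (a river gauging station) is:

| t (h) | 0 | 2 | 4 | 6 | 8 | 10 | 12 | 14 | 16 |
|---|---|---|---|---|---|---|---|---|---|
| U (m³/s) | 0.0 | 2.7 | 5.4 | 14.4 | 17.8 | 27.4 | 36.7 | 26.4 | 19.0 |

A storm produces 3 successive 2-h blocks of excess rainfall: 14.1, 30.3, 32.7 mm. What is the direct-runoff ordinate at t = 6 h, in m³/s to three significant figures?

By discrete convolution, Q_j = Σ (P_i / 10 mm) · U_{j−i}.
At t = 6 h (j=3): Q = (14.1/10)·14.4 + (30.3/10)·5.4 + (32.7/10)·2.7 = 45.5 m³/s.

Q ≈ 45.5 m³/s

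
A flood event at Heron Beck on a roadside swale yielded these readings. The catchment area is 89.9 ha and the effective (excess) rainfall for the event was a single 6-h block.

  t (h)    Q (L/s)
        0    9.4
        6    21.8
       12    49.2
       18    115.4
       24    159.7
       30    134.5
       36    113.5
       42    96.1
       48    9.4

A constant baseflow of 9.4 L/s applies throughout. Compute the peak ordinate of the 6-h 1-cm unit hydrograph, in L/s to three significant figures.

U_p ≈ 100 L/s

Direct runoff: 0.0, 12.4, 39.8, 106.0, 150.3, 125.1, 104.1, 86.7, 0.0 L/s; ΣQ_DR = 624.4 L/s, peak = 150.3 L/s.
Runoff depth d = ΣQ_DR·Δt / A = 624.4 × 21600 / (89.9 ha) = 15.00 mm.
The 1-cm UH is the DRH scaled by (10 mm)/d, so U_p = 150.3 × 10/15.00 = 100 L/s.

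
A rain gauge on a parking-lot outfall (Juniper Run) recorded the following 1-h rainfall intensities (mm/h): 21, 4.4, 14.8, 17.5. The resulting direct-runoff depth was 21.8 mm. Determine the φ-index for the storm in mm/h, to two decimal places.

Only the 3 blocks with intensity above φ contribute runoff: 21, 14.8, 17.5 mm/h.
Σ(I−φ)·Δt = d  ⇒  (21+14.8+17.5 − 3φ)·1 = 21.8
φ = (53.30 − 21.8/1) / 3 = 10.50 mm/h.

φ ≈ 10.50 mm/h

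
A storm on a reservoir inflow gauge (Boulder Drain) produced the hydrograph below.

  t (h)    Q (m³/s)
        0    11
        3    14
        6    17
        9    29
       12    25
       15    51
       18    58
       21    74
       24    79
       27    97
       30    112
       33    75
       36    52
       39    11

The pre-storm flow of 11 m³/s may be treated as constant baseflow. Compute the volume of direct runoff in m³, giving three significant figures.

V ≈ 5.95 × 10^6 m³

Direct-runoff ordinates (Q − Q_b): 0.0, 3.0, 6.0, 18.0, 14.0, 40.0, 47.0, 63.0, 68.0, 86.0, 101.0, 64.0, 41.0, 0.0 m³/s.
ΣQ_DR = 551.0 m³/s.
With Δt = 3 h = 10800 s, V = ΣQ_DR · Δt = 551.0 × 10800 = 5.95 × 10^6 m³.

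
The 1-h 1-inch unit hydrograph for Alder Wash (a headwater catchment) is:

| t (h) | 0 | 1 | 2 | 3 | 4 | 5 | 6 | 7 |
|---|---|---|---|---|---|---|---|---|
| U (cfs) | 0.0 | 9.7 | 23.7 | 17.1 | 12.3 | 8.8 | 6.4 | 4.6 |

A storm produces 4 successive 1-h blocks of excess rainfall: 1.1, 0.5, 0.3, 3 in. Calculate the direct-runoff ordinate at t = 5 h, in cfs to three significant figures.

By discrete convolution, Q_j = Σ (P_i / 1 in) · U_{j−i}.
At t = 5 h (j=5): Q = (1.1/1)·8.8 + (0.5/1)·12.3 + (0.3/1)·17.1 + (3/1)·23.7 = 92.1 cfs.

Q ≈ 92.1 cfs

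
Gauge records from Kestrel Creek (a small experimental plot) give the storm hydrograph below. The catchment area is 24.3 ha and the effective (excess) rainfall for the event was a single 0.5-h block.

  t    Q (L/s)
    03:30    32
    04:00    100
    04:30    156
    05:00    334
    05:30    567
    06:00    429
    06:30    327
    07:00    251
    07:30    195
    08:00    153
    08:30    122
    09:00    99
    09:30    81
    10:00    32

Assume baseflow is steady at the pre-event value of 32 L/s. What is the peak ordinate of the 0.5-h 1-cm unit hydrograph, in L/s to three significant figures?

Direct runoff: 0.0, 68.0, 124.0, 302.0, 535.0, 397.0, 295.0, 219.0, 163.0, 121.0, 90.0, 67.0, 49.0, 0.0 L/s; ΣQ_DR = 2430 L/s, peak = 535.0 L/s.
Runoff depth d = ΣQ_DR·Δt / A = 2430 × 1800 / (24.3 ha) = 18.00 mm.
The 1-cm UH is the DRH scaled by (10 mm)/d, so U_p = 535.0 × 10/18.00 = 297 L/s.

U_p ≈ 297 L/s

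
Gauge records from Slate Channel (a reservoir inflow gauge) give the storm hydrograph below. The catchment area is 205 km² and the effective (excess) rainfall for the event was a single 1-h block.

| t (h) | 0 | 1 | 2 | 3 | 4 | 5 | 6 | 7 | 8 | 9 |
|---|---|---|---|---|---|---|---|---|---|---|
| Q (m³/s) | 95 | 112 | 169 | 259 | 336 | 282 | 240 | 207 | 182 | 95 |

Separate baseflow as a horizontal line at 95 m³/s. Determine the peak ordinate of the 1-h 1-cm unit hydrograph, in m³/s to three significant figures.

Direct runoff: 0.0, 17.0, 74.0, 164.0, 241.0, 187.0, 145.0, 112.0, 87.0, 0.0 m³/s; ΣQ_DR = 1027 m³/s, peak = 241.0 m³/s.
Runoff depth d = ΣQ_DR·Δt / A = 1027 × 3600 / (205 km²) = 18.04 mm.
The 1-cm UH is the DRH scaled by (10 mm)/d, so U_p = 241.0 × 10/18.04 = 134 m³/s.

U_p ≈ 134 m³/s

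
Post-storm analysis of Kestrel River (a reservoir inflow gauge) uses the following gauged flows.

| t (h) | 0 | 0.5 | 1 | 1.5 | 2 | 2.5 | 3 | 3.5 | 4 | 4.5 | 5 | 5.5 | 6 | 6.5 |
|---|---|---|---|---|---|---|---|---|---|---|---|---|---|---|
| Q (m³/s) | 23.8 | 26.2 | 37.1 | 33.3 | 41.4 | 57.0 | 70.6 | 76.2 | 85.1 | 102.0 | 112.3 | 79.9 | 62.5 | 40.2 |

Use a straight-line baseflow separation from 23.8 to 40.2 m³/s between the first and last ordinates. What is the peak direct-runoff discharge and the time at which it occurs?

Subtracting baseflow gives direct-runoff ordinates: 0.00, 1.14, 10.78, 5.72, 12.55, 26.89, 39.23, 43.57, 51.21, 66.85, 75.88, 42.22, 23.56, 0.00 m³/s.
The maximum is 75.88 m³/s, occurring at the reading for t = 5 h.

Q_p = 75.88 m³/s at t = 5 h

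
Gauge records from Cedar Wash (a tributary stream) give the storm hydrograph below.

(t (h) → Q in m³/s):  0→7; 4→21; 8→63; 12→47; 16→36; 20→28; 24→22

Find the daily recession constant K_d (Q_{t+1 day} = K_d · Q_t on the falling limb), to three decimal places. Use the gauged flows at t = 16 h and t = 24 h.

Between t = 16 h and t = 24 h the flow falls from 36 to 22 m³/s over 2×4 h = 8 h.
Per-interval ratio K = (22/36)^(1/2) = 0.7817; K_d = K^(24/4) = 0.228.

K_d ≈ 0.228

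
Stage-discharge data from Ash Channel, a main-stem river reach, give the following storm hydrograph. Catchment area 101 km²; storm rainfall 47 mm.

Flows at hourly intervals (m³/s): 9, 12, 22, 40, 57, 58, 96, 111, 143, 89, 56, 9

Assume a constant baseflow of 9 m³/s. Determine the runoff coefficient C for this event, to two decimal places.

C ≈ 0.45

ΣQ_DR = 594.0 m³/s; V = ΣQ_DR·Δt = 2.138 × 10^6 m³.
Runoff depth d = V / A = 21.17 mm.
C = d / P = 21.17 / 47 = 0.45.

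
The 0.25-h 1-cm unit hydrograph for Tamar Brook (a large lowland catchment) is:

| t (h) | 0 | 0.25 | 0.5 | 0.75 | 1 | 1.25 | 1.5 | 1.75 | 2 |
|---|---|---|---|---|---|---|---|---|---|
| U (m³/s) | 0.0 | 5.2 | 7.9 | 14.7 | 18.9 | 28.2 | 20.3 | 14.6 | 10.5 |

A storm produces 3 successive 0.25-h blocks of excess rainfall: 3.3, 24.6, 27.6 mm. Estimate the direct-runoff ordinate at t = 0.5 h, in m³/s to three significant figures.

Q ≈ 15.4 m³/s

By discrete convolution, Q_j = Σ (P_i / 10 mm) · U_{j−i}.
At t = 0.5 h (j=2): Q = (3.3/10)·7.9 + (24.6/10)·5.2 + (27.6/10)·0.0 = 15.4 m³/s.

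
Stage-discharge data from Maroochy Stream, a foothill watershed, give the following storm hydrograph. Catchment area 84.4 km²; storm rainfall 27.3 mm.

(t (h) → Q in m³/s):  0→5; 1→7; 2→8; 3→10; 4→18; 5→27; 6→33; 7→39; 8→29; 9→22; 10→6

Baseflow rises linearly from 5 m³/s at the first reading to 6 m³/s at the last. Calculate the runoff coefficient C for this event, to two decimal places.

C ≈ 0.22

ΣQ_DR = 143.5 m³/s; V = ΣQ_DR·Δt = 5.166 × 10^5 m³.
Runoff depth d = V / A = 6.121 mm.
C = d / P = 6.121 / 27.3 = 0.22.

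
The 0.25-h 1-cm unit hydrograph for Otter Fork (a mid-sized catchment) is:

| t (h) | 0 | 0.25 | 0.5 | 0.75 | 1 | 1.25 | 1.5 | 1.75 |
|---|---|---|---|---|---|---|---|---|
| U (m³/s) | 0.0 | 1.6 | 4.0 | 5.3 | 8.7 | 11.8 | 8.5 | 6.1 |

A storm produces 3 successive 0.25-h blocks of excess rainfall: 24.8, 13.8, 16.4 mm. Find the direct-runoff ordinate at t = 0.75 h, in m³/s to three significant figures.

By discrete convolution, Q_j = Σ (P_i / 10 mm) · U_{j−i}.
At t = 0.75 h (j=3): Q = (24.8/10)·5.3 + (13.8/10)·4.0 + (16.4/10)·1.6 = 21.3 m³/s.

Q ≈ 21.3 m³/s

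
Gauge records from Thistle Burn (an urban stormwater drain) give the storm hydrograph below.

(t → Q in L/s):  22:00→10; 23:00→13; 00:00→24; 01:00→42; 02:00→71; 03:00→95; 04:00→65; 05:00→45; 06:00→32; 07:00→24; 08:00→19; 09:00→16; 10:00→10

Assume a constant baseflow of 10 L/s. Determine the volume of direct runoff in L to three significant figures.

Direct-runoff ordinates (Q − Q_b): 0.0, 3.0, 14.0, 32.0, 61.0, 85.0, 55.0, 35.0, 22.0, 14.0, 9.0, 6.0, 0.0 L/s.
ΣQ_DR = 336.0 L/s.
With Δt = 1 h = 3600 s, V = ΣQ_DR · Δt = 336.0 × 3600 = 1.21 × 10^6 L.

V ≈ 1.21 × 10^6 L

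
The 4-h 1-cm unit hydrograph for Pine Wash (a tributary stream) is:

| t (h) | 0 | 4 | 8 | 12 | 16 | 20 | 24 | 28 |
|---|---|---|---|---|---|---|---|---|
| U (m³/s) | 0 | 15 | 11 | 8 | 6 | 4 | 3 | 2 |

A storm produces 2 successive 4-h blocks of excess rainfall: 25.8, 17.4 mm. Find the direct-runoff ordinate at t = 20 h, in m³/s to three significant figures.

By discrete convolution, Q_j = Σ (P_i / 10 mm) · U_{j−i}.
At t = 20 h (j=5): Q = (25.8/10)·4 + (17.4/10)·6 = 20.8 m³/s.

Q ≈ 20.8 m³/s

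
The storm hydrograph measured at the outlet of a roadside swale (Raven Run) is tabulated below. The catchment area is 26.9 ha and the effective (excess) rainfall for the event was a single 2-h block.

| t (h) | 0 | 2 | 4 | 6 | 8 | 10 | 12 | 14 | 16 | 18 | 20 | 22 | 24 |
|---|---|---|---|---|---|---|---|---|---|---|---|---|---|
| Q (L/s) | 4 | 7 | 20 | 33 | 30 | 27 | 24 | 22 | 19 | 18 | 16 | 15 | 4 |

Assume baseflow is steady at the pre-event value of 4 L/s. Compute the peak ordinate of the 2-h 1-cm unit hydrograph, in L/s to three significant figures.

Direct runoff: 0.0, 3.0, 16.0, 29.0, 26.0, 23.0, 20.0, 18.0, 15.0, 14.0, 12.0, 11.0, 0.0 L/s; ΣQ_DR = 187.0 L/s, peak = 29.0 L/s.
Runoff depth d = ΣQ_DR·Δt / A = 187.0 × 7200 / (26.9 ha) = 5.005 mm.
The 1-cm UH is the DRH scaled by (10 mm)/d, so U_p = 29.0 × 10/5.005 = 57.9 L/s.

U_p ≈ 57.9 L/s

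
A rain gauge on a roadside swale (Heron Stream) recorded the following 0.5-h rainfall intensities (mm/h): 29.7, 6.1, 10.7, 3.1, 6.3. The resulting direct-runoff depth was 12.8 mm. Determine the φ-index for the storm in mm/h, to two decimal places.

Only the 2 blocks with intensity above φ contribute runoff: 29.7, 10.7 mm/h.
Σ(I−φ)·Δt = d  ⇒  (29.7+10.7 − 2φ)·0.5 = 12.8
φ = (40.40 − 12.8/0.5) / 2 = 7.40 mm/h.

φ ≈ 7.40 mm/h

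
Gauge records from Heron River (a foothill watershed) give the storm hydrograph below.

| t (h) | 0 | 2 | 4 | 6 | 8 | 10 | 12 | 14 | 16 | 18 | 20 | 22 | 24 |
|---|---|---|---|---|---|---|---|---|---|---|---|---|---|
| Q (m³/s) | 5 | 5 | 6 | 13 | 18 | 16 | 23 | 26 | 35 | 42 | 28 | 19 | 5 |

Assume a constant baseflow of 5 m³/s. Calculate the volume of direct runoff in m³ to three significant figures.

V ≈ 1.27 × 10^6 m³

Direct-runoff ordinates (Q − Q_b): 0.0, 0.0, 1.0, 8.0, 13.0, 11.0, 18.0, 21.0, 30.0, 37.0, 23.0, 14.0, 0.0 m³/s.
ΣQ_DR = 176.0 m³/s.
With Δt = 2 h = 7200 s, V = ΣQ_DR · Δt = 176.0 × 7200 = 1.27 × 10^6 m³.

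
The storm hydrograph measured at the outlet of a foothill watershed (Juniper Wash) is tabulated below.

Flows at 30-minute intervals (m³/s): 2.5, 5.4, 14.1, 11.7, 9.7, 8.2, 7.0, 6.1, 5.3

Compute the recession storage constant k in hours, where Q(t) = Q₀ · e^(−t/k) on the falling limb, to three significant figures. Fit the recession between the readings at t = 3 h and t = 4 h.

k ≈ 3.59 h

On the falling limb, Q drops from 7.0 to 5.3 m³/s between t = 3 h and t = 4 h (Δt = 1 h).
k = −Δt / ln(Q₂/Q₁) = −1 / ln(5.3/7.0) = 3.59 h.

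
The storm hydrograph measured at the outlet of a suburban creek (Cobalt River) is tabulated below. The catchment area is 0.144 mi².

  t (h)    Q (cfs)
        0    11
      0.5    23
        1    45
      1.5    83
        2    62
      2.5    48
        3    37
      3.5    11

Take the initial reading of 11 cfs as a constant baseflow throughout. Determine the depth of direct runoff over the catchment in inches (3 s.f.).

Direct runoff: 0.0, 12.0, 34.0, 72.0, 51.0, 37.0, 26.0, 0.0 cfs; ΣQ_DR = 232.0 cfs.
V = ΣQ_DR · Δt = 232.0 × 1800 s = 4.176 × 10^5 ft³.
Over A = 0.144 mi², depth = V / A = 1.25 in.

d ≈ 1.25 in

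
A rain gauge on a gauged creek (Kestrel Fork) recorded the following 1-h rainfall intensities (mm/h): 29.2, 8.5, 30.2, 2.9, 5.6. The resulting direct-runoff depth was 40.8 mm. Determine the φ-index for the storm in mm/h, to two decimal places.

φ ≈ 9.30 mm/h

Only the 2 blocks with intensity above φ contribute runoff: 29.2, 30.2 mm/h.
Σ(I−φ)·Δt = d  ⇒  (29.2+30.2 − 2φ)·1 = 40.8
φ = (59.40 − 40.8/1) / 2 = 9.30 mm/h.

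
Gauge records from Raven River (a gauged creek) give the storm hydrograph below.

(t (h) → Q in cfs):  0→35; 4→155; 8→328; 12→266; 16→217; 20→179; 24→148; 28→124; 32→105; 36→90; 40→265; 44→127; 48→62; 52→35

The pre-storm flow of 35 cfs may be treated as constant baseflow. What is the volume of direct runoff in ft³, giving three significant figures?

V ≈ 2.37 × 10^7 ft³

Direct-runoff ordinates (Q − Q_b): 0.0, 120.0, 293.0, 231.0, 182.0, 144.0, 113.0, 89.0, 70.0, 55.0, 230.0, 92.0, 27.0, 0.0 cfs.
ΣQ_DR = 1646 cfs.
With Δt = 4 h = 14400 s, V = ΣQ_DR · Δt = 1646 × 14400 = 2.37 × 10^7 ft³.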